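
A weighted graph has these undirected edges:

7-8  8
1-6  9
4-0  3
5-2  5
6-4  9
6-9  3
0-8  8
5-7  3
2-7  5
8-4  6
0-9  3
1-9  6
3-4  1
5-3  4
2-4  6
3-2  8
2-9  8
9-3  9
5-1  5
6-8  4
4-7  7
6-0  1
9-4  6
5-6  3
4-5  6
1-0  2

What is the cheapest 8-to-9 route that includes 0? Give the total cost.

Best 8 to 0: 8–6–0 costing 5
Shortest 0→9: 0–9 = 3
Total via 0: 5 + 3 = 8.

8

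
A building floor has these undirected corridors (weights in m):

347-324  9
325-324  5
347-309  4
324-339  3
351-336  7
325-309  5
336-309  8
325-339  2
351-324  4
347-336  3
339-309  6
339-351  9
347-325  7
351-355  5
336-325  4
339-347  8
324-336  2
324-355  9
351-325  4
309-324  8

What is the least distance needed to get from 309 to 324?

Shortest distances from 309:
309: 0
347: 4  (via 309)
325: 5  (via 309)
339: 6  (via 309)
336: 7  (via 347)
324: 8  (via 309)
Shortest route: 309–324 = 8 m.

8 m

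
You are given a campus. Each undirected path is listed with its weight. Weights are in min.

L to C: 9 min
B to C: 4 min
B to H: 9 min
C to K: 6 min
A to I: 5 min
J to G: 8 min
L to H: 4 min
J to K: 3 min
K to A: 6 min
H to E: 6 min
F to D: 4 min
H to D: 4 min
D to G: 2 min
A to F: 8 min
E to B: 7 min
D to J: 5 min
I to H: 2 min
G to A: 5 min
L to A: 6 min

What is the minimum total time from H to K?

12 min

Running Dijkstra from H:
H: 0
I: 2  (via H)
D: 4  (via H)
L: 4  (via H)
E: 6  (via H)
G: 6  (via D)
A: 7  (via I)
F: 8  (via D)
B: 9  (via H)
J: 9  (via D)
K: 12  (via J)
Shortest route: H–D–J–K = 12 min.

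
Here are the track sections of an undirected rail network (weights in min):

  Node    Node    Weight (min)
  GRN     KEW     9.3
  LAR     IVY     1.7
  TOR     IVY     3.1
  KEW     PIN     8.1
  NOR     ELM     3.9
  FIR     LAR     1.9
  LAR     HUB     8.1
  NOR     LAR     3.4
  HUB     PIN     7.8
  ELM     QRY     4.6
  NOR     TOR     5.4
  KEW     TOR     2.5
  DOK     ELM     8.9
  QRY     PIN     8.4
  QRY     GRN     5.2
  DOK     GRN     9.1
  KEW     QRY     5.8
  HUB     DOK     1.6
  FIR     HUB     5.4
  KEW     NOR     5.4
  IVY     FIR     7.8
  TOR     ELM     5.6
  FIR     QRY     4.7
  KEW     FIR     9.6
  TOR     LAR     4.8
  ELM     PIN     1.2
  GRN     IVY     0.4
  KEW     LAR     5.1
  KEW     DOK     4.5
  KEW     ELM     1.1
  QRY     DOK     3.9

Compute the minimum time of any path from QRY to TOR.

Running Dijkstra from QRY:
QRY: 0
DOK: 3.9  (via QRY)
ELM: 4.6  (via QRY)
FIR: 4.7  (via QRY)
GRN: 5.2  (via QRY)
HUB: 5.5  (via DOK)
IVY: 5.6  (via GRN)
KEW: 5.7  (via ELM)
PIN: 5.8  (via ELM)
LAR: 6.6  (via FIR)
TOR: 8.2  (via KEW)
Shortest route: QRY–ELM–KEW–TOR = 8.2 min.

8.2 min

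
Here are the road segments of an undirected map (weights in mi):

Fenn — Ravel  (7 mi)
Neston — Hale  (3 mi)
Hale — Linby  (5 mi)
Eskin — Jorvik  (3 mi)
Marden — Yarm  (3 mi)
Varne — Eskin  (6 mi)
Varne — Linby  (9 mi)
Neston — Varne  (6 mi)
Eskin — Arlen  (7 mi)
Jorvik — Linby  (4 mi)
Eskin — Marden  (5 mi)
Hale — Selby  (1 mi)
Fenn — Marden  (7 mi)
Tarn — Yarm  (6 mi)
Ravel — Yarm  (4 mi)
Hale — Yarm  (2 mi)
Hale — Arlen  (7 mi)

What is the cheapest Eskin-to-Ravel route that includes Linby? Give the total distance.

Shortest Eskin→Linby: Eskin–Jorvik–Linby = 7
Shortest Linby→Ravel: Linby–Hale–Yarm–Ravel = 11
Total via Linby: 7 + 11 = 18 mi.

18 mi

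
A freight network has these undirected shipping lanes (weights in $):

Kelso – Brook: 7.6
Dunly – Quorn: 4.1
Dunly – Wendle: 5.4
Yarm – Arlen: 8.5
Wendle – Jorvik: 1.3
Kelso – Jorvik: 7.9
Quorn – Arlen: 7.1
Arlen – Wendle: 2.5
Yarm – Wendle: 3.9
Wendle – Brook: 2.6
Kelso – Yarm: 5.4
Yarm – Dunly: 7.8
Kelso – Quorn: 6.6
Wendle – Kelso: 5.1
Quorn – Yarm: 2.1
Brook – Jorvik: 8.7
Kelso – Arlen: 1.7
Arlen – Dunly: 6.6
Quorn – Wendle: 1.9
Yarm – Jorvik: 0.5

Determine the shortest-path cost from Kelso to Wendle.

Running Dijkstra from Kelso:
Kelso: 0
Arlen: 1.7  (via Kelso)
Wendle: 4.2  (via Arlen)
Shortest route: Kelso–Arlen–Wendle = $4.2.

$4.2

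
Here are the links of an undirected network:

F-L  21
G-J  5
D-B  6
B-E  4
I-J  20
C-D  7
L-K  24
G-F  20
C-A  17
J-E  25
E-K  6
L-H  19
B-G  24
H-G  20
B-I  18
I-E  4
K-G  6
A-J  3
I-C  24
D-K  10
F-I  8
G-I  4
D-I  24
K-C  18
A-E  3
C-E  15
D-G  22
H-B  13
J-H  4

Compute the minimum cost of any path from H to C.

Candidate routes:
H → J → A → E → B → D → C: 4+3+3+4+6+7 = 27
H → J → A → E → C: 4+3+3+15 = 25
H → B → D → C: 13+6+7 = 26
H → J → A → C: 4+3+17 = 24
Cheapest is H → J → A → C at 24.

24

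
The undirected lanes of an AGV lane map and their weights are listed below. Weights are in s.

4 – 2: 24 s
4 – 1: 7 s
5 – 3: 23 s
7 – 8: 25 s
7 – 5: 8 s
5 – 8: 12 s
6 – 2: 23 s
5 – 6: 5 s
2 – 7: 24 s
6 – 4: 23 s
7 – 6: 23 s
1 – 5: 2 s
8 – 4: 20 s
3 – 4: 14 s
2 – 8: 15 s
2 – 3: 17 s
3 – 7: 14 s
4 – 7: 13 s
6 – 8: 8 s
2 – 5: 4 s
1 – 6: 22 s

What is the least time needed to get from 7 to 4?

13 s

Settle nodes by increasing distance from 7:
7: 0
5: 8  (via 7)
1: 10  (via 5)
2: 12  (via 5)
4: 13  (via 7)
Shortest route: 7 → 4 = 13 s.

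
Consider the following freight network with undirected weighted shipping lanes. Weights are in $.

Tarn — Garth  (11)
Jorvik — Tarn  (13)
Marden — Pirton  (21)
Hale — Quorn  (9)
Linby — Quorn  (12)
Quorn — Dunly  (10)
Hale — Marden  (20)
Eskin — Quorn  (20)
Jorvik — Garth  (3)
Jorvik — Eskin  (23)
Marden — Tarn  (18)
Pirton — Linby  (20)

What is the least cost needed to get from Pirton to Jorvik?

Running Dijkstra from Pirton:
Pirton: 0
Linby: 20  (via Pirton)
Marden: 21  (via Pirton)
Quorn: 32  (via Linby)
Tarn: 39  (via Marden)
Hale: 41  (via Marden)
Dunly: 42  (via Quorn)
Garth: 50  (via Tarn)
Jorvik: 52  (via Tarn)
Shortest route: Pirton → Marden → Tarn → Jorvik = $52.

$52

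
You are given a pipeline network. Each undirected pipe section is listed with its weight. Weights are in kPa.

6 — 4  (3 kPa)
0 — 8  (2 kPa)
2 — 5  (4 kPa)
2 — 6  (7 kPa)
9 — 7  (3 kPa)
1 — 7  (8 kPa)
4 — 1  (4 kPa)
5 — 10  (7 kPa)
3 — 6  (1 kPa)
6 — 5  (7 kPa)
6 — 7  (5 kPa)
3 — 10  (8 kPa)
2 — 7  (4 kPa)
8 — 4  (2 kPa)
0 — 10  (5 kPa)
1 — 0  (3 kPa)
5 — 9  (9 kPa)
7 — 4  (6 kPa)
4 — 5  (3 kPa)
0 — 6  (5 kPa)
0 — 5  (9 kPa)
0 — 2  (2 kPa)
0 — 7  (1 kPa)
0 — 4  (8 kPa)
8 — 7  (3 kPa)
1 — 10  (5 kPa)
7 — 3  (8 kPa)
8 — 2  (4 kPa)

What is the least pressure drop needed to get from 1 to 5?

7 kPa

Compare a few routes:
1–0–8–4–5: 3+2+2+3 = 10
1–10–5: 5+7 = 12
1–0–2–5: 3+2+4 = 9
1–4–5: 4+3 = 7
The minimum is 7 kPa via 1–4–5.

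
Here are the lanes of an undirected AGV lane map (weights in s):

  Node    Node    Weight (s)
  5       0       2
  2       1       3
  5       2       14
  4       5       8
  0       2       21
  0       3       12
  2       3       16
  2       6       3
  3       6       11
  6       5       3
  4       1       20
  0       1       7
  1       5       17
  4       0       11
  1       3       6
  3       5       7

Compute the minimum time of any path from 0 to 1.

Shortest distances from 0:
0: 0
5: 2  (via 0)
6: 5  (via 5)
1: 7  (via 0)
Shortest route: 0 → 1 = 7 s.

7 s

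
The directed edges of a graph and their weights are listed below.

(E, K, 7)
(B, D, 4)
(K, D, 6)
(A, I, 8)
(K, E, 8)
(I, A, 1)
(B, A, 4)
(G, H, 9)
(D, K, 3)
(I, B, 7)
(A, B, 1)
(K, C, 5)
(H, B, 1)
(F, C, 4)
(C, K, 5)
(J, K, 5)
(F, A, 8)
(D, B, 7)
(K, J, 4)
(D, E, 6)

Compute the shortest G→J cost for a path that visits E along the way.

Shortest G→E: G–H–B–D–E = 20
Shortest E→J: E–K–J = 11
Total via E: 20 + 11 = 31.

31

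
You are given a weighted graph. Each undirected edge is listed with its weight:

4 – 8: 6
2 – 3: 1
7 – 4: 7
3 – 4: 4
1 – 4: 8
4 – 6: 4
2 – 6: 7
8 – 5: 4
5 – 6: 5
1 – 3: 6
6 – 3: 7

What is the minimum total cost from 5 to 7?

16

Enumerating some paths:
5 - 6 - 3 - 4 - 7: 5+7+4+7 = 23
5 - 8 - 4 - 7: 4+6+7 = 17
5 - 6 - 4 - 7: 5+4+7 = 16
Cheapest is 5 - 6 - 4 - 7 at 16.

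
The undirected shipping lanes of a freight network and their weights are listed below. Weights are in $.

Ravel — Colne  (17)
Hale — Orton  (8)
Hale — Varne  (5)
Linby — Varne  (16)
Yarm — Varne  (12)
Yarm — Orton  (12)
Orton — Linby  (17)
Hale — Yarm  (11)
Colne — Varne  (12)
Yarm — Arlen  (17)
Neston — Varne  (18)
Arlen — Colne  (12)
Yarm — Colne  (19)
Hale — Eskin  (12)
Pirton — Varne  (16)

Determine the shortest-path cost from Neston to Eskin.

$35

Running Dijkstra from Neston:
Neston: 0
Varne: 18  (via Neston)
Hale: 23  (via Varne)
Colne: 30  (via Varne)
Yarm: 30  (via Varne)
Orton: 31  (via Hale)
Linby: 34  (via Varne)
Pirton: 34  (via Varne)
Eskin: 35  (via Hale)
Shortest route: Neston–Varne–Hale–Eskin = $35.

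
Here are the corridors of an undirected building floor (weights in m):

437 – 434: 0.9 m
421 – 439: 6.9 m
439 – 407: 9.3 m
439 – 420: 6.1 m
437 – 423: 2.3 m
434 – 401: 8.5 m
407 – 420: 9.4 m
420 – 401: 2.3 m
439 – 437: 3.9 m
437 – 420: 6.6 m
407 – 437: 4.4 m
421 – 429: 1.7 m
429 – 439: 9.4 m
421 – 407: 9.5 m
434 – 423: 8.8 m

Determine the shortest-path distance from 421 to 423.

Enumerating some paths:
421 → 429 → 439 → 437 → 423: 1.7+9.4+3.9+2.3 = 17.3
421 → 439 → 437 → 423: 6.9+3.9+2.3 = 13.1
421 → 407 → 437 → 423: 9.5+4.4+2.3 = 16.2
The minimum is 13.1 m via 421 → 439 → 437 → 423.

13.1 m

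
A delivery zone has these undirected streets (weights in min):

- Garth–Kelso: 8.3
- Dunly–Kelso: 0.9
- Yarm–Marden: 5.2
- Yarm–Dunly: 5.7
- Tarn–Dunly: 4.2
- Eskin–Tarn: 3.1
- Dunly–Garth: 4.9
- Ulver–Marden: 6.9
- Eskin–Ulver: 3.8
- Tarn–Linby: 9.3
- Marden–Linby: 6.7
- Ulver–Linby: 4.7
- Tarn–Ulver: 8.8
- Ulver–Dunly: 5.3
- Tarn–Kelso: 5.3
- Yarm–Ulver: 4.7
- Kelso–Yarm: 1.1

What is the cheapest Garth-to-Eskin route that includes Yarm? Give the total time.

Best Garth to Yarm: Garth → Dunly → Kelso → Yarm costing 6.9
Best Yarm to Eskin: Yarm → Ulver → Eskin costing 8.5
Total via Yarm: 6.9 + 8.5 = 15.4 min.

15.4 min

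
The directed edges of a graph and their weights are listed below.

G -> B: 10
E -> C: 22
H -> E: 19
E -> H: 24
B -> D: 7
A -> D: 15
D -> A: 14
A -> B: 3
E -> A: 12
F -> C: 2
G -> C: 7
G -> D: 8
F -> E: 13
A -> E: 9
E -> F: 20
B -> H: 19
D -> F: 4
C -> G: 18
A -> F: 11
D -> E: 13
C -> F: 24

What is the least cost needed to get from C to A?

40

Shortest distances from C:
C: 0
G: 18  (via C)
F: 24  (via C)
D: 26  (via G)
B: 28  (via G)
E: 37  (via F)
A: 40  (via D)
Shortest route: C–G–D–A = 40.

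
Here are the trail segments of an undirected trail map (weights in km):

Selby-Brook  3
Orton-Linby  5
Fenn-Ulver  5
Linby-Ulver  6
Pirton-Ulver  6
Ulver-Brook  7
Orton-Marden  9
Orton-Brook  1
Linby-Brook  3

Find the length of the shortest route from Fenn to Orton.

Compare a few routes:
Fenn–Ulver–Brook–Orton: 5+7+1 = 13
Fenn–Ulver–Linby–Brook–Orton: 5+6+3+1 = 15
Fenn–Ulver–Linby–Orton: 5+6+5 = 16
The minimum is 13 km via Fenn–Ulver–Brook–Orton.

13 km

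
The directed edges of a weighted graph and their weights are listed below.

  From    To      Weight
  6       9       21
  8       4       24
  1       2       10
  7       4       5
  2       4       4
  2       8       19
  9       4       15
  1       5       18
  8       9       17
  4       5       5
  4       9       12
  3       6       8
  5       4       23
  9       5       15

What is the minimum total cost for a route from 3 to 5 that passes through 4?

49

Shortest 3→4: 3–6–9–4 = 44
Best 4 to 5: 4–5 costing 5
Total via 4: 44 + 5 = 49.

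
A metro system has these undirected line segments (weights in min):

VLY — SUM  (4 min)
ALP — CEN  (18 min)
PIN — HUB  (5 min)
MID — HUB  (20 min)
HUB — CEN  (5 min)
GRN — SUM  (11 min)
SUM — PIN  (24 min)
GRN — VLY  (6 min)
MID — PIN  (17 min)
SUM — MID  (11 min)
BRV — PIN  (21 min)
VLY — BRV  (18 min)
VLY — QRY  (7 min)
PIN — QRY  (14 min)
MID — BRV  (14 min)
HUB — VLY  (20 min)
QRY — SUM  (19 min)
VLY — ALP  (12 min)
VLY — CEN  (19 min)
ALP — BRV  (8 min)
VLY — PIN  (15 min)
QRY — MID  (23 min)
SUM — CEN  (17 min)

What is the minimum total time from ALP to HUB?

Settle nodes by increasing distance from ALP:
ALP: 0
BRV: 8  (via ALP)
VLY: 12  (via ALP)
SUM: 16  (via VLY)
CEN: 18  (via ALP)
GRN: 18  (via VLY)
QRY: 19  (via VLY)
MID: 22  (via BRV)
HUB: 23  (via CEN)
Shortest route: ALP → CEN → HUB = 23 min.

23 min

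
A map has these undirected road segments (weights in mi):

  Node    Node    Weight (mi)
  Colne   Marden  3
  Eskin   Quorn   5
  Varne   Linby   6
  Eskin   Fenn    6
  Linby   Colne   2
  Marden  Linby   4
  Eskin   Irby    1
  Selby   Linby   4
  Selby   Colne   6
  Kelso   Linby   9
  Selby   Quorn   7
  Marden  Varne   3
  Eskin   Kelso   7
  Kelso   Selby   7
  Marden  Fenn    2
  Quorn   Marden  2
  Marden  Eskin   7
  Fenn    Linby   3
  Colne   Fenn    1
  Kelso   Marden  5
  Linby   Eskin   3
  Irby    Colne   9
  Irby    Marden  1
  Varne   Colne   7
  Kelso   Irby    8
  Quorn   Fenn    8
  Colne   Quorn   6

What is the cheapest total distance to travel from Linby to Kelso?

9 mi

Shortest distances from Linby:
Linby: 0
Colne: 2  (via Linby)
Fenn: 3  (via Linby)
Eskin: 3  (via Linby)
Marden: 4  (via Linby)
Selby: 4  (via Linby)
Irby: 4  (via Eskin)
Varne: 6  (via Linby)
Quorn: 6  (via Marden)
Kelso: 9  (via Linby)
Shortest route: Linby–Kelso = 9 mi.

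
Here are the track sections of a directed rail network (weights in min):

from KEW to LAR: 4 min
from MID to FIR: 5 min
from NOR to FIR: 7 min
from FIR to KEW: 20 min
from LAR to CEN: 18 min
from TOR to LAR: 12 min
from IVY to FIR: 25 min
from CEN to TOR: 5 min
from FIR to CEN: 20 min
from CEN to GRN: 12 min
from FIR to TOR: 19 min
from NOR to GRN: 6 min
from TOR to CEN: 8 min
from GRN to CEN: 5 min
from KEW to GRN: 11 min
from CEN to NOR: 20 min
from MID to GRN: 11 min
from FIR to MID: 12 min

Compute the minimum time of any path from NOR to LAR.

28 min

Candidate routes:
NOR - FIR - TOR - LAR: 7+19+12 = 38
NOR - FIR - CEN - TOR - LAR: 7+20+5+12 = 44
NOR - GRN - CEN - TOR - LAR: 6+5+5+12 = 28
NOR - FIR - KEW - LAR: 7+20+4 = 31
Cheapest is NOR - GRN - CEN - TOR - LAR at 28 min.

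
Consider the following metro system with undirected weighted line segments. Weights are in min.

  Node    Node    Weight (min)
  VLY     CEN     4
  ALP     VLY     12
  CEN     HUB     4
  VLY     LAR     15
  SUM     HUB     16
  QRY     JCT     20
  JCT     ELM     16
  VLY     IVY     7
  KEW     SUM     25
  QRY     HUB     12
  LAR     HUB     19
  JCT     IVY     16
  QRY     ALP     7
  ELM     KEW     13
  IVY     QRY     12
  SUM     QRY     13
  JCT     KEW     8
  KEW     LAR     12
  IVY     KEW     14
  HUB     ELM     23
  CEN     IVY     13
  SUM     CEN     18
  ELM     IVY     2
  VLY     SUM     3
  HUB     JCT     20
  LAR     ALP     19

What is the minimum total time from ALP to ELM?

Settle nodes by increasing distance from ALP:
ALP: 0
QRY: 7  (via ALP)
VLY: 12  (via ALP)
SUM: 15  (via VLY)
CEN: 16  (via VLY)
HUB: 19  (via QRY)
IVY: 19  (via QRY)
LAR: 19  (via ALP)
ELM: 21  (via IVY)
Shortest route: ALP–QRY–IVY–ELM = 21 min.

21 min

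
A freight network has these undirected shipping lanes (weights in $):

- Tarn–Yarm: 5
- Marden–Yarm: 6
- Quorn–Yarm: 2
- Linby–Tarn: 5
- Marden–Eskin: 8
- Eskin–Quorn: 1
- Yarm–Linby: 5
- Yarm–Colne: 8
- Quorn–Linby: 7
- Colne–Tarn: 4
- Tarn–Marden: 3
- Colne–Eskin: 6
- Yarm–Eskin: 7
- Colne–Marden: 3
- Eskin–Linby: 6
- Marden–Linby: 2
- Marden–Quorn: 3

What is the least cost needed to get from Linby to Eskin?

$6

Shortest distances from Linby:
Linby: 0
Marden: 2  (via Linby)
Yarm: 5  (via Linby)
Quorn: 5  (via Marden)
Colne: 5  (via Marden)
Tarn: 5  (via Linby)
Eskin: 6  (via Linby)
Shortest route: Linby–Eskin = $6.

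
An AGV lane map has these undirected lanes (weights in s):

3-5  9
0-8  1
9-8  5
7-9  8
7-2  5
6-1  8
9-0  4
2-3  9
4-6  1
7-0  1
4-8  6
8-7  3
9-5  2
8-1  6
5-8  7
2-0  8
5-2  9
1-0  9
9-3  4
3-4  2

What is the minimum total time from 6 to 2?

12 s

Settle nodes by increasing distance from 6:
6: 0
4: 1  (via 6)
3: 3  (via 4)
8: 7  (via 4)
9: 7  (via 3)
0: 8  (via 8)
1: 8  (via 6)
5: 9  (via 9)
7: 9  (via 0)
2: 12  (via 3)
Shortest route: 6–4–3–2 = 12 s.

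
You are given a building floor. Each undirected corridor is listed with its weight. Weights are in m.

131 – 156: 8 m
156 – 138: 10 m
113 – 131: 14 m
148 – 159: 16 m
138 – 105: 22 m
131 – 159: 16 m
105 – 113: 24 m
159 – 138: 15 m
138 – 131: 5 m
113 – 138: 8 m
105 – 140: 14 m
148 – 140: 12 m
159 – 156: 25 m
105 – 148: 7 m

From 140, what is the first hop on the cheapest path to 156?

Enumerating some paths:
140 → 105 → 138 → 131 → 156: 14+22+5+8 = 49
140 → 105 → 138 → 156: 14+22+10 = 46
140 → 148 → 159 → 131 → 156: 12+16+16+8 = 52
140 → 148 → 105 → 138 → 156: 12+7+22+10 = 51
The minimum is 46 m via 140 → 105 → 138 → 156.
So from 140 the first move is to 105.

105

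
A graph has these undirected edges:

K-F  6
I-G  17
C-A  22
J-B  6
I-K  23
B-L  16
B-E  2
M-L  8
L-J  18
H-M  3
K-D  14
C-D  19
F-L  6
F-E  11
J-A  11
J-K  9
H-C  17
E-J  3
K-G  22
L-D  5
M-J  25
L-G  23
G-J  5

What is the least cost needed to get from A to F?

25

Candidate routes:
A - J - B - E - F: 11+6+2+11 = 30
A - J - K - F: 11+9+6 = 26
A - J - L - F: 11+18+6 = 35
A - J - E - F: 11+3+11 = 25
Cheapest is A - J - E - F at 25.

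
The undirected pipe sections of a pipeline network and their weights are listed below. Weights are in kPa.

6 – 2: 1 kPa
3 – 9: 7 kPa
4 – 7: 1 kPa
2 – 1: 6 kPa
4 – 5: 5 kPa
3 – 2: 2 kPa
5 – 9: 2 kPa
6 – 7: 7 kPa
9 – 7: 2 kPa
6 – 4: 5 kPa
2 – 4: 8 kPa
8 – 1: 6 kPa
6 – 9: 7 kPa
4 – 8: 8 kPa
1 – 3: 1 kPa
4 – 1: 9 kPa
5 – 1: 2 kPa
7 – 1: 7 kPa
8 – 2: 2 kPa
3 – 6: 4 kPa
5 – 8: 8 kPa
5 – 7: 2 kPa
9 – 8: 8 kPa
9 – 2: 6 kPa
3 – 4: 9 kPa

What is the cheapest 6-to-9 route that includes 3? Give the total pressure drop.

8 kPa

Shortest 6→3: 6 → 2 → 3 = 3
Best 3 to 9: 3 → 1 → 5 → 9 costing 5
Total via 3: 3 + 5 = 8 kPa.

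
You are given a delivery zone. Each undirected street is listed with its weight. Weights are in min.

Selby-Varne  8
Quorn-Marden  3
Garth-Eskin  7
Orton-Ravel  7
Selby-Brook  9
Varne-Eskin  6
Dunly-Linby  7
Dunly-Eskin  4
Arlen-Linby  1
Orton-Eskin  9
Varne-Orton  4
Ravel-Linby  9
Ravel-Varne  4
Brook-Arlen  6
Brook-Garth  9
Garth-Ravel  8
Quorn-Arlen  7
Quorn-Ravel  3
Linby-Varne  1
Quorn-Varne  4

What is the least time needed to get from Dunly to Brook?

Enumerating some paths:
Dunly - Linby - Arlen - Brook: 7+1+6 = 14
Dunly - Eskin - Varne - Linby - Arlen - Brook: 4+6+1+1+6 = 18
The minimum is 14 min via Dunly - Linby - Arlen - Brook.

14 min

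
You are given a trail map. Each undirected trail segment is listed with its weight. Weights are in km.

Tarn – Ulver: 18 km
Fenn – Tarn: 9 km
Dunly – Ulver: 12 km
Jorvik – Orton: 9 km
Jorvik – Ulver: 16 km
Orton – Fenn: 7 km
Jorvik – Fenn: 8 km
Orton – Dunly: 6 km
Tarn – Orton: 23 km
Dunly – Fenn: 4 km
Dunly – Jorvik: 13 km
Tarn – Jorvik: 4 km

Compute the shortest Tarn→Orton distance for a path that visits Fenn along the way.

Best Tarn to Fenn: Tarn–Fenn costing 9
Shortest Fenn→Orton: Fenn–Orton = 7
Total via Fenn: 9 + 7 = 16 km.

16 km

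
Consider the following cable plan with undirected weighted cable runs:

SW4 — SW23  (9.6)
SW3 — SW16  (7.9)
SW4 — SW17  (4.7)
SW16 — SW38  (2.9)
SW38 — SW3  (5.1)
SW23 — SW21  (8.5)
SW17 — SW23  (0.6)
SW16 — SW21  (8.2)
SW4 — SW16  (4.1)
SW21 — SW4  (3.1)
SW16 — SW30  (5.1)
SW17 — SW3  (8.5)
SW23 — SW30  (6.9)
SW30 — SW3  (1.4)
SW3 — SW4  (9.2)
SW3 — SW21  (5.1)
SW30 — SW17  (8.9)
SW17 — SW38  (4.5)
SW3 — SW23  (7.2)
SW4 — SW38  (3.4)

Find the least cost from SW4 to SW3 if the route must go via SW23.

12.5

Shortest SW4→SW23: SW4 → SW17 → SW23 = 5.3
Best SW23 to SW3: SW23 → SW3 costing 7.2
Total via SW23: 5.3 + 7.2 = 12.5.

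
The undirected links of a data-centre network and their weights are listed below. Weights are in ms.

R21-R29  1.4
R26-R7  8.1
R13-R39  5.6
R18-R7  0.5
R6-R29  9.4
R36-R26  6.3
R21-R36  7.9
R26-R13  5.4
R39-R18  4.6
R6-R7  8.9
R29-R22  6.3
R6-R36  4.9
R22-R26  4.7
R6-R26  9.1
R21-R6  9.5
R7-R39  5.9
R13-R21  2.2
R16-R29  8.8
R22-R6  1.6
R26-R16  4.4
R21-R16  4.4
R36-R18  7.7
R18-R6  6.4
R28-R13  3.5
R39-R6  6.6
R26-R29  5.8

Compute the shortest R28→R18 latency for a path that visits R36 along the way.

21.3 ms

Best R28 to R36: R28 → R13 → R21 → R36 costing 13.6
Best R36 to R18: R36 → R18 costing 7.7
Total via R36: 13.6 + 7.7 = 21.3 ms.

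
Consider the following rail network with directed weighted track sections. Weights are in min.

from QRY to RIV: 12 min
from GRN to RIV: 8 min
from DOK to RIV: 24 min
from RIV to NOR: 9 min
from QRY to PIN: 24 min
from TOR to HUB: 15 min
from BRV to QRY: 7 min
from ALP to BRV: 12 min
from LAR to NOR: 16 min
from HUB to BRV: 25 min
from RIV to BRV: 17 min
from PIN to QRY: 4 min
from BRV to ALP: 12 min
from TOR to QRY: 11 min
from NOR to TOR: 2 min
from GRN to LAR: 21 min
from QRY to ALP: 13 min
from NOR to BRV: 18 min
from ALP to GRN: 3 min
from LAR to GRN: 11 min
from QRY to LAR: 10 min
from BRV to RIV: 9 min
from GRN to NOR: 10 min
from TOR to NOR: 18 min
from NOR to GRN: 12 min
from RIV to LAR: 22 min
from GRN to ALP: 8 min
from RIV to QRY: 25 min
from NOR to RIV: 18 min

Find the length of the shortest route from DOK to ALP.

Settle nodes by increasing distance from DOK:
DOK: 0
RIV: 24  (via DOK)
NOR: 33  (via RIV)
TOR: 35  (via NOR)
BRV: 41  (via RIV)
GRN: 45  (via NOR)
QRY: 46  (via TOR)
LAR: 46  (via RIV)
HUB: 50  (via TOR)
ALP: 53  (via BRV)
Shortest route: DOK → RIV → BRV → ALP = 53 min.

53 min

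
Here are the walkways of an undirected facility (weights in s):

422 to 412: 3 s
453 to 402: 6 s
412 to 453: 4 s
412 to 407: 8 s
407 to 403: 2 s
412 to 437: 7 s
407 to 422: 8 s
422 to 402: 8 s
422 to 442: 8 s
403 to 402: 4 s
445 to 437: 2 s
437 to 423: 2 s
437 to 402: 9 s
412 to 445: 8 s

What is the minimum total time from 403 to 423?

15 s

Compare a few routes:
403 → 402 → 437 → 423: 4+9+2 = 15
403 → 407 → 412 → 437 → 423: 2+8+7+2 = 19
403 → 407 → 412 → 445 → 437 → 423: 2+8+8+2+2 = 22
403 → 407 → 422 → 412 → 437 → 423: 2+8+3+7+2 = 22
The minimum is 15 s via 403 → 402 → 437 → 423.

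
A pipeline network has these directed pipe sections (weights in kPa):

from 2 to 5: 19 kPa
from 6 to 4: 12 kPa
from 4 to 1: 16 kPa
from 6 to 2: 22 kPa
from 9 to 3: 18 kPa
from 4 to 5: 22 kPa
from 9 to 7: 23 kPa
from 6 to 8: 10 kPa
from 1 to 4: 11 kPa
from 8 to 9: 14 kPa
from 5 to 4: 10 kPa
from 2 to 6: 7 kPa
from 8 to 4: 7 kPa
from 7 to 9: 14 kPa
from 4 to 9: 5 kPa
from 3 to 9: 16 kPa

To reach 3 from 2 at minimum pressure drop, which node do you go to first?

Compare a few routes:
2–6–4–9–3: 7+12+5+18 = 42
2–6–8–4–9–3: 7+10+7+5+18 = 47
Cheapest is 2–6–4–9–3 at 42 kPa.
So from 2 the first move is to 6.

6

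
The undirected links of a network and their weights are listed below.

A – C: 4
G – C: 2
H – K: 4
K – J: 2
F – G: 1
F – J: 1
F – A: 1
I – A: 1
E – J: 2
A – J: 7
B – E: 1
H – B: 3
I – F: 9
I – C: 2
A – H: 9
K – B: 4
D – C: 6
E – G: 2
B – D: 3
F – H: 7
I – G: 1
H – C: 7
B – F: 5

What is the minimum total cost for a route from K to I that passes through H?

Shortest K→H: K–H = 4
Best H to I: H–B–E–G–I costing 7
Total via H: 4 + 7 = 11.

11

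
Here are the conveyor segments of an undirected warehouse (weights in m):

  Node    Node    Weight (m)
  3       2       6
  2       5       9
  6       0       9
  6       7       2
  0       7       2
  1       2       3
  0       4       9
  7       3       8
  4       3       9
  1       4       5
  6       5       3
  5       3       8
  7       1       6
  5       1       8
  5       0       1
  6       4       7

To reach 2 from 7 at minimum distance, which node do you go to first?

1

Enumerating some paths:
7 - 0 - 5 - 1 - 2: 2+1+8+3 = 14
7 - 1 - 2: 6+3 = 9
7 - 0 - 5 - 2: 2+1+9 = 12
The minimum is 9 m via 7 - 1 - 2.
So from 7 the first move is to 1.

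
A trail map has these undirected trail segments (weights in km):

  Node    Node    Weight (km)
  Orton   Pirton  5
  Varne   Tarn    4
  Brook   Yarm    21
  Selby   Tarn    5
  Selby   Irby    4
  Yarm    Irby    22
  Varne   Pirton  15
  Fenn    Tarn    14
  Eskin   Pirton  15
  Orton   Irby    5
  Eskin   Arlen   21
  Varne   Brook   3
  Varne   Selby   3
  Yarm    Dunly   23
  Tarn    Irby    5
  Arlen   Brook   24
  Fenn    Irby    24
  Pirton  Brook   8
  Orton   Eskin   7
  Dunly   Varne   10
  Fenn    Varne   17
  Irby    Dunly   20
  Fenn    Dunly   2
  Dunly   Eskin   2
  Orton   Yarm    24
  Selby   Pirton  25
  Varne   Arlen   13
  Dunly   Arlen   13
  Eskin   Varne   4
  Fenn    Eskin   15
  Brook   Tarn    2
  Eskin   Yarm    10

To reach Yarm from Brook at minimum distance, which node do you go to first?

Candidate routes:
Brook - Varne - Eskin - Yarm: 3+4+10 = 17
Brook - Tarn - Varne - Eskin - Yarm: 2+4+4+10 = 20
The minimum is 17 km via Brook - Varne - Eskin - Yarm.
So from Brook the first move is to Varne.

Varne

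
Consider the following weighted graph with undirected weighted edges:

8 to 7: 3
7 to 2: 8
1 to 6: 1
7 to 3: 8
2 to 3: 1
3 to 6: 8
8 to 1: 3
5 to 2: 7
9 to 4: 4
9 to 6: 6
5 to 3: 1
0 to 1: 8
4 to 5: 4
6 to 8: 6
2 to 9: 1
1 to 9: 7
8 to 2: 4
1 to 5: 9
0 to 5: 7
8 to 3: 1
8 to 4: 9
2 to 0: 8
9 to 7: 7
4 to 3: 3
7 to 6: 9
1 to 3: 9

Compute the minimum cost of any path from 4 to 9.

4

Compare a few routes:
4 - 5 - 3 - 2 - 9: 4+1+1+1 = 7
4 - 3 - 2 - 9: 3+1+1 = 5
4 - 9: 4 = 4
Cheapest is 4 - 9 at 4.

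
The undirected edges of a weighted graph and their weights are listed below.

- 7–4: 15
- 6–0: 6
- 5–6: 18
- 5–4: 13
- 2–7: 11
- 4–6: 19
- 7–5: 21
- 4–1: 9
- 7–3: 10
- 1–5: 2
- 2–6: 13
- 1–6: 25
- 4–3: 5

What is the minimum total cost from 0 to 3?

30

Settle nodes by increasing distance from 0:
0: 0
6: 6  (via 0)
2: 19  (via 6)
5: 24  (via 6)
4: 25  (via 6)
1: 26  (via 5)
3: 30  (via 4)
Shortest route: 0 → 6 → 4 → 3 = 30.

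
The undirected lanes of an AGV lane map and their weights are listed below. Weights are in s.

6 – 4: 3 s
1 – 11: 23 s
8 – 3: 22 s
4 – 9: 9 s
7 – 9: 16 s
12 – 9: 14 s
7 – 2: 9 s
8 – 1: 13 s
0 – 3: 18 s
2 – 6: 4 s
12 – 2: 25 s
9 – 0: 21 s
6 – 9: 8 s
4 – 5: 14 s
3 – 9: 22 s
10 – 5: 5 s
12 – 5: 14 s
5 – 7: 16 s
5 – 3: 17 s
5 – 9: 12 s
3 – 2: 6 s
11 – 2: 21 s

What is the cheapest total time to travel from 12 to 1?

66 s

Shortest distances from 12:
12: 0
5: 14  (via 12)
9: 14  (via 12)
10: 19  (via 5)
6: 22  (via 9)
4: 23  (via 9)
2: 25  (via 12)
7: 30  (via 5)
3: 31  (via 5)
0: 35  (via 9)
11: 46  (via 2)
8: 53  (via 3)
1: 66  (via 8)
Shortest route: 12–5–3–8–1 = 66 s.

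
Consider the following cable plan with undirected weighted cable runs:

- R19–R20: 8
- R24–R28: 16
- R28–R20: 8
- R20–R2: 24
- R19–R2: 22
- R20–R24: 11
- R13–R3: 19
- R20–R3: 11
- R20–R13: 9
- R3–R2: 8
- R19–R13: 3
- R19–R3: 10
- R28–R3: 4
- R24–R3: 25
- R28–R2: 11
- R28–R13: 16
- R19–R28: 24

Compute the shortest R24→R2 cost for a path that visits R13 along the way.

Best R24 to R13: R24–R20–R13 costing 20
Best R13 to R2: R13–R19–R3–R2 costing 21
Total via R13: 20 + 21 = 41.

41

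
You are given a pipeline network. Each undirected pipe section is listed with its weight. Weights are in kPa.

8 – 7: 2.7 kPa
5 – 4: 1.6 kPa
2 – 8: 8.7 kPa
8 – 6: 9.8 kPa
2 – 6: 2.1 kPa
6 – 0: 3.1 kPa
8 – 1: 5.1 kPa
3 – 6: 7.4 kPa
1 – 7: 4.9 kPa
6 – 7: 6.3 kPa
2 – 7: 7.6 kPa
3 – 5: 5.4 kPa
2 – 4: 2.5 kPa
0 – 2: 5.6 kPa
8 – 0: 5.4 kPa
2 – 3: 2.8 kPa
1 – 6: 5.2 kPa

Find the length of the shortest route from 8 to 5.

12.8 kPa

Shortest distances from 8:
8: 0
7: 2.7  (via 8)
1: 5.1  (via 8)
0: 5.4  (via 8)
6: 8.5  (via 0)
2: 8.7  (via 8)
4: 11.2  (via 2)
3: 11.5  (via 2)
5: 12.8  (via 4)
Shortest route: 8–2–4–5 = 12.8 kPa.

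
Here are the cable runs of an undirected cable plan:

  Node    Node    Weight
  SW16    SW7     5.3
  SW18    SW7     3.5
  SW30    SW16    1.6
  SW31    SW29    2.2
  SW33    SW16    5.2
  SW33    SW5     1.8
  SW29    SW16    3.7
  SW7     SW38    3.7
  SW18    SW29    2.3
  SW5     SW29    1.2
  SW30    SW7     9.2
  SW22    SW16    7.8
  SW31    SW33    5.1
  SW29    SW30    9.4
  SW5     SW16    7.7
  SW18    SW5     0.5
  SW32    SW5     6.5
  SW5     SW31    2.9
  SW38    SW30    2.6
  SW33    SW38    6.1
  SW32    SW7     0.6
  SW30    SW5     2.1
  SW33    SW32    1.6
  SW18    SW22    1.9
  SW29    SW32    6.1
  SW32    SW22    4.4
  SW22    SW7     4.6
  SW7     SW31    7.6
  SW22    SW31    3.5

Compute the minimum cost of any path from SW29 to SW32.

4.6

Compare a few routes:
SW29 - SW32: 6.1 = 6.1
SW29 - SW5 - SW33 - SW32: 1.2+1.8+1.6 = 4.6
SW29 - SW5 - SW18 - SW7 - SW32: 1.2+0.5+3.5+0.6 = 5.8
Cheapest is SW29 - SW5 - SW33 - SW32 at 4.6.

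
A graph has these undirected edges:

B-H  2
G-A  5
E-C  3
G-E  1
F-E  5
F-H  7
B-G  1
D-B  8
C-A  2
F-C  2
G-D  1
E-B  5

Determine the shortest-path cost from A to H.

8

Settle nodes by increasing distance from A:
A: 0
C: 2  (via A)
F: 4  (via C)
E: 5  (via C)
G: 5  (via A)
B: 6  (via G)
D: 6  (via G)
H: 8  (via B)
Shortest route: A → G → B → H = 8.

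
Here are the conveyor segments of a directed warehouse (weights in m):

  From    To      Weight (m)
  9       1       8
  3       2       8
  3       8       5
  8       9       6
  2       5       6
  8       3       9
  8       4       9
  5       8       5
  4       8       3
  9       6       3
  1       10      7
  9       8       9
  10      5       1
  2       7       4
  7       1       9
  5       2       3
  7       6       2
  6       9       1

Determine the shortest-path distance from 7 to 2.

20 m

Enumerating some paths:
7 - 1 - 10 - 5 - 2: 9+7+1+3 = 20
7 - 6 - 9 - 1 - 10 - 5 - 2: 2+1+8+7+1+3 = 22
7 - 6 - 9 - 8 - 3 - 2: 2+1+9+9+8 = 29
The minimum is 20 m via 7 - 1 - 10 - 5 - 2.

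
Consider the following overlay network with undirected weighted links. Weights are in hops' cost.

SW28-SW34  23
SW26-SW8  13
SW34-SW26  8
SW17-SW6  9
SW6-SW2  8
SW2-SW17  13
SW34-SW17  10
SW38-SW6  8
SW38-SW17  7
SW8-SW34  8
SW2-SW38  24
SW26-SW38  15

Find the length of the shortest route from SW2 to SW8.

31 hops' cost

Shortest distances from SW2:
SW2: 0
SW6: 8  (via SW2)
SW17: 13  (via SW2)
SW38: 16  (via SW6)
SW34: 23  (via SW17)
SW8: 31  (via SW34)
Shortest route: SW2–SW17–SW34–SW8 = 31 hops' cost.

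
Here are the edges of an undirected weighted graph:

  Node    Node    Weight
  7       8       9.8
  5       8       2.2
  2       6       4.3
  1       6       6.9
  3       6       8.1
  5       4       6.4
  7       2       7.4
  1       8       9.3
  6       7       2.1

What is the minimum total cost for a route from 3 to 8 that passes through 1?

24.3

Best 3 to 1: 3–6–1 costing 15
Best 1 to 8: 1–8 costing 9.3
Total via 1: 15 + 9.3 = 24.3.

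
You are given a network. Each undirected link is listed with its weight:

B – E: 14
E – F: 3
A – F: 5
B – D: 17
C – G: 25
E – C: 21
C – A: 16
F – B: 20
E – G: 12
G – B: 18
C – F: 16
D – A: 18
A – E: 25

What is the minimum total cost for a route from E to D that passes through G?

Best E to G: E–G costing 12
Shortest G→D: G–B–D = 35
Total via G: 12 + 35 = 47.

47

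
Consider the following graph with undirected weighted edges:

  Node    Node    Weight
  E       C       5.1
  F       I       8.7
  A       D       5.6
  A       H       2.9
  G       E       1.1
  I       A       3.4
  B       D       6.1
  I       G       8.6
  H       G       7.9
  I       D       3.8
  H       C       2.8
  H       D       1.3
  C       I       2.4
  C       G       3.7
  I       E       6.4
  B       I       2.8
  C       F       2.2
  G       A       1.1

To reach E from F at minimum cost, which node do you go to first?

Candidate routes:
F - C - G - E: 2.2+3.7+1.1 = 7
F - C - E: 2.2+5.1 = 7.3
F - C - H - A - G - E: 2.2+2.8+2.9+1.1+1.1 = 10.1
The minimum is 7 via F - C - G - E.
So from F the first move is to C.

C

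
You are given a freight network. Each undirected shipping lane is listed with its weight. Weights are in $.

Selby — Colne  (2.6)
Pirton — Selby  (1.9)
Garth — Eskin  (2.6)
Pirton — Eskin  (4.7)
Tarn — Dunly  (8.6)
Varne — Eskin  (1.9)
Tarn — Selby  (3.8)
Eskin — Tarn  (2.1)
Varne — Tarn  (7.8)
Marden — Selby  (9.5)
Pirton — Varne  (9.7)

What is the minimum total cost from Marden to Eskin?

$15.4

Shortest distances from Marden:
Marden: 0
Selby: 9.5  (via Marden)
Pirton: 11.4  (via Selby)
Colne: 12.1  (via Selby)
Tarn: 13.3  (via Selby)
Eskin: 15.4  (via Tarn)
Shortest route: Marden → Selby → Tarn → Eskin = $15.4.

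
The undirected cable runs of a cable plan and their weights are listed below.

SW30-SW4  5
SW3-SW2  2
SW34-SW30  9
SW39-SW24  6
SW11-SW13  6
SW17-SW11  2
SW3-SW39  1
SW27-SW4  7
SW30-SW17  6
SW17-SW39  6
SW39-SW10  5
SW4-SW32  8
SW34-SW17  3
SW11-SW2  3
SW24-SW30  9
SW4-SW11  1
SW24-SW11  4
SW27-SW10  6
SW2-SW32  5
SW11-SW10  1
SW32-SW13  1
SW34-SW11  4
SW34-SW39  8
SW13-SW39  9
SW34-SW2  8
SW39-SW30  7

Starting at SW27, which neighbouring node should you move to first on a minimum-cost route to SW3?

Enumerating some paths:
SW27 - SW10 - SW11 - SW17 - SW39 - SW3: 6+1+2+6+1 = 16
SW27 - SW10 - SW11 - SW2 - SW3: 6+1+3+2 = 12
SW27 - SW4 - SW11 - SW2 - SW3: 7+1+3+2 = 13
SW27 - SW4 - SW11 - SW10 - SW39 - SW3: 7+1+1+5+1 = 15
Cheapest is SW27 - SW10 - SW11 - SW2 - SW3 at 12.
So from SW27 the first move is to SW10.

SW10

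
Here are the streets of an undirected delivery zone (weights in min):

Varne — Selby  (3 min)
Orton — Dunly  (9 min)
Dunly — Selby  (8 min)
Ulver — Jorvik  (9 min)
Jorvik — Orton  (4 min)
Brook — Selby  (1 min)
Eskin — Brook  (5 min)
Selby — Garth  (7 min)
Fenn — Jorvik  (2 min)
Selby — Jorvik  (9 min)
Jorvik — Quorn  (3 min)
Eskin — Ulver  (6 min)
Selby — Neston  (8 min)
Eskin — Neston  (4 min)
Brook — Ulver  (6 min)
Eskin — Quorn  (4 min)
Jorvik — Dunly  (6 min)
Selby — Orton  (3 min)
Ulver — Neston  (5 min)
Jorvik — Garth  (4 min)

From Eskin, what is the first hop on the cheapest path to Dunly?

Compare a few routes:
Eskin - Brook - Selby - Orton - Jorvik - Dunly: 5+1+3+4+6 = 19
Eskin - Brook - Selby - Dunly: 5+1+8 = 14
Eskin - Brook - Selby - Orton - Dunly: 5+1+3+9 = 18
Eskin - Quorn - Jorvik - Dunly: 4+3+6 = 13
The minimum is 13 min via Eskin - Quorn - Jorvik - Dunly.
So from Eskin the first move is to Quorn.

Quorn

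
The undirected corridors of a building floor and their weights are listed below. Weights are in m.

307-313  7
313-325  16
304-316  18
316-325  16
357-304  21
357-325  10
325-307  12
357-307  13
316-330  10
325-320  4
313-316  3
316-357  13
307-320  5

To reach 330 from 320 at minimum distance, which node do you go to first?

Compare a few routes:
320–325–316–330: 4+16+10 = 30
320–307–313–316–330: 5+7+3+10 = 25
The minimum is 25 m via 320–307–313–316–330.
So from 320 the first move is to 307.

307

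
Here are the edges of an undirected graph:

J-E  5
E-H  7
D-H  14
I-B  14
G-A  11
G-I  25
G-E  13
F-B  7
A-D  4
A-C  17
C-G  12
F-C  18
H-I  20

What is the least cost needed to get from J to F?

Compare a few routes:
J–E–G–I–B–F: 5+13+25+14+7 = 64
J–E–H–I–B–F: 5+7+20+14+7 = 53
J–E–G–C–F: 5+13+12+18 = 48
J–E–G–A–C–F: 5+13+11+17+18 = 64
Cheapest is J–E–G–C–F at 48.

48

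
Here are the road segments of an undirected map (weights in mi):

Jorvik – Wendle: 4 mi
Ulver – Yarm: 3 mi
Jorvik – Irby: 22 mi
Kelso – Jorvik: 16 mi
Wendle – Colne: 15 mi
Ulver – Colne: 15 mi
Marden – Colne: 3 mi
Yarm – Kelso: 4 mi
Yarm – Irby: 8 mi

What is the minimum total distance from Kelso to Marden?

Shortest distances from Kelso:
Kelso: 0
Yarm: 4  (via Kelso)
Ulver: 7  (via Yarm)
Irby: 12  (via Yarm)
Jorvik: 16  (via Kelso)
Wendle: 20  (via Jorvik)
Colne: 22  (via Ulver)
Marden: 25  (via Colne)
Shortest route: Kelso–Yarm–Ulver–Colne–Marden = 25 mi.

25 mi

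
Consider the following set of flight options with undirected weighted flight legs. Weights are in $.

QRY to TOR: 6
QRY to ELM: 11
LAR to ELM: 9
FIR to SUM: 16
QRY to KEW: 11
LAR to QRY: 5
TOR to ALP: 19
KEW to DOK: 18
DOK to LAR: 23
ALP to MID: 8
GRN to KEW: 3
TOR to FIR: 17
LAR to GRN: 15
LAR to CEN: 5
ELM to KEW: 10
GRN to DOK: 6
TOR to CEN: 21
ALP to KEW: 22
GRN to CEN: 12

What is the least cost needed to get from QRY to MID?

$33

Enumerating some paths:
QRY–TOR–ALP–MID: 6+19+8 = 33
QRY–KEW–ALP–MID: 11+22+8 = 41
QRY–LAR–GRN–KEW–ALP–MID: 5+15+3+22+8 = 53
QRY–ELM–KEW–ALP–MID: 11+10+22+8 = 51
Cheapest is QRY–TOR–ALP–MID at $33.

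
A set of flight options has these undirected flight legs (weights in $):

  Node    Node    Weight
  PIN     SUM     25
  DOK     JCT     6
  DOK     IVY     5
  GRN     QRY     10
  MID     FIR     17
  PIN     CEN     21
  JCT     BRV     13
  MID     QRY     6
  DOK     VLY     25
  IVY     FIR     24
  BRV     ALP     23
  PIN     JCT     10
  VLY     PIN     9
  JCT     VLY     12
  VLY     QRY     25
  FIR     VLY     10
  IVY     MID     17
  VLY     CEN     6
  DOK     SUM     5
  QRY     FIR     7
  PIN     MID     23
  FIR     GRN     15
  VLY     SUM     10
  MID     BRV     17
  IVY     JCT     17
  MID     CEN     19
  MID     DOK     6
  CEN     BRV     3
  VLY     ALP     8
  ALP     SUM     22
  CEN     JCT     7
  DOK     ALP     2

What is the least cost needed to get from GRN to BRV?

$33

Compare a few routes:
GRN–QRY–FIR–VLY–CEN–BRV: 10+7+10+6+3 = 36
GRN–FIR–VLY–CEN–BRV: 15+10+6+3 = 34
GRN–QRY–MID–BRV: 10+6+17 = 33
GRN–QRY–MID–CEN–BRV: 10+6+19+3 = 38
Cheapest is GRN–QRY–MID–BRV at $33.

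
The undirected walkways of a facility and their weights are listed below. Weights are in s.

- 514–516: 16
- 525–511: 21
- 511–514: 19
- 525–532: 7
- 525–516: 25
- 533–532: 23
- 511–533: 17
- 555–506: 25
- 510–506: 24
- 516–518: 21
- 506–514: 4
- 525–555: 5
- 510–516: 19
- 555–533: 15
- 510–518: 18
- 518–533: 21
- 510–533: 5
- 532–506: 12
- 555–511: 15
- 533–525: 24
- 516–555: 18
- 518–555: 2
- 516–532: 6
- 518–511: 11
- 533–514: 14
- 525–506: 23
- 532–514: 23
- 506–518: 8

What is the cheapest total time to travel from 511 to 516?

31 s

Compare a few routes:
511 - 518 - 516: 11+21 = 32
511 - 518 - 555 - 516: 11+2+18 = 31
511 - 555 - 516: 15+18 = 33
511 - 555 - 525 - 532 - 516: 15+5+7+6 = 33
Cheapest is 511 - 518 - 555 - 516 at 31 s.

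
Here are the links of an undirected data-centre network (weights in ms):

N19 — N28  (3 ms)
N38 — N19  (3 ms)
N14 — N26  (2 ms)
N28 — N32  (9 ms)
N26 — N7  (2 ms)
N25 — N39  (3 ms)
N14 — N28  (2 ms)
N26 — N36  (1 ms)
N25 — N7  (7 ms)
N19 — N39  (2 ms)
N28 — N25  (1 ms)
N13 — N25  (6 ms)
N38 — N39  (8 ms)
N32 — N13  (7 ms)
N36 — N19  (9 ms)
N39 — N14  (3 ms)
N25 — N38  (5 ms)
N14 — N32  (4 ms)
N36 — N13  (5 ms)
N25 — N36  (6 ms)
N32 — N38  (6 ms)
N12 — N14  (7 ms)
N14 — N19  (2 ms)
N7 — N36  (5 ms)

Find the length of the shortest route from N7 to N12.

Running Dijkstra from N7:
N7: 0
N26: 2  (via N7)
N36: 3  (via N26)
N14: 4  (via N26)
N19: 6  (via N14)
N28: 6  (via N14)
N25: 7  (via N7)
N39: 7  (via N14)
N32: 8  (via N14)
N13: 8  (via N36)
N38: 9  (via N19)
N12: 11  (via N14)
Shortest route: N7–N26–N14–N12 = 11 ms.

11 ms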